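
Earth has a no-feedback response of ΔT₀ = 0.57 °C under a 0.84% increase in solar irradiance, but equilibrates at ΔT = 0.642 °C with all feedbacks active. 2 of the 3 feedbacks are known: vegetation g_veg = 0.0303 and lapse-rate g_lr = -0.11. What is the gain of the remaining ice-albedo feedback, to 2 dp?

0.19

Amplification A = ΔT/ΔT₀ = 0.642/0.57 = 1.126.
Total gain g = 1 − 1/A = 1 − 1/1.126 = 0.1119.
Known gains sum to 0.0303 − 0.11 = -0.0797.
g_ice = 0.1119 + 0.0797 = 0.19.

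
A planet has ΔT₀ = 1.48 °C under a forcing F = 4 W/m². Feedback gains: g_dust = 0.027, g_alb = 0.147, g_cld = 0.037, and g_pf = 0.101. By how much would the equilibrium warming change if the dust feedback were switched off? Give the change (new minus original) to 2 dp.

-0.08 °C

Original: g = 0.312, ΔT = 1.48/(1−0.312) = 2.1512 °C.
Without dust: g' = 0.285, ΔT' = 1.48/(1−0.285) = 2.0699 °C.
Change = 2.0699 − 2.1512 = -0.08 °C.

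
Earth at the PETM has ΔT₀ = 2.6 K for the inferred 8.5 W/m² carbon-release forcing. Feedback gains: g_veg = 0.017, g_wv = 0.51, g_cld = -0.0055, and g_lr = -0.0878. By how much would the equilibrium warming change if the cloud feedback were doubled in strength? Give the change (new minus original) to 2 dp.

-0.04 K

Original: g = 0.4337, ΔT = 2.6/(1−0.4337) = 4.5912 K.
With doubled cloud: g' = 0.4282, ΔT' = 2.6/(1−0.4282) = 4.5470 K.
Change = 4.5470 − 4.5912 = -0.04 K.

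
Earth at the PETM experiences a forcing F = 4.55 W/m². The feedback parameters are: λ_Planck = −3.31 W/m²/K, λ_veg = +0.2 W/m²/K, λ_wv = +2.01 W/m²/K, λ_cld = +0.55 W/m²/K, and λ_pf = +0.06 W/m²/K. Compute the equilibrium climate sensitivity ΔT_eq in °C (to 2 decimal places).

9.29 °C

Net feedback parameter λ = (−3.31) + (+0.2) + (+2.01) + (+0.55) + (+0.06) = -0.49 W/m²/K.
ΔT = −F/λ = −4.55/(-0.49) = 9.29 °C.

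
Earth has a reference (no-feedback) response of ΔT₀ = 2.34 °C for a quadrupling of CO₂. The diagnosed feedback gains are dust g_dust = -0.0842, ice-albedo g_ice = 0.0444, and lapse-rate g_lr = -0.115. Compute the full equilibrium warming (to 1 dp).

2.0 °C

Total gain g = -0.0842 + 0.0444 − 0.115 = -0.1548.
Amplification A = 1/(1 + 0.1548) = 0.866.
ΔT = 2.34 × 0.866 = 2.0 °C.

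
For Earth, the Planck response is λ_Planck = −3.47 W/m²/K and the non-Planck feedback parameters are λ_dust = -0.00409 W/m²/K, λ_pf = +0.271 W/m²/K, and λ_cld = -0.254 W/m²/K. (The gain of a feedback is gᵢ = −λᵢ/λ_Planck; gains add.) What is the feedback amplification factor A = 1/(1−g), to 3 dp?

Convert to gains: g_dust = -0.00409/3.47 = -0.001179; g_pf = 0.271/3.47 = 0.0781; g_cld = -0.254/3.47 = -0.0732.
Total gain g = 0.003721.
A = 1/(1 − 0.003721) = 1.004.

1.004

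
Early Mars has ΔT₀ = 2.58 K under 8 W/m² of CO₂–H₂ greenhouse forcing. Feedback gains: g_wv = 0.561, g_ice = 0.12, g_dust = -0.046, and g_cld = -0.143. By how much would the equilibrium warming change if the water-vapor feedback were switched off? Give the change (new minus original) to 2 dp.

-2.67 K

Original: g = 0.492, ΔT = 2.58/(1−0.492) = 5.0787 K.
Without water-vapor: g' = -0.069, ΔT' = 2.58/(1+0.069) = 2.4135 K.
Change = 2.4135 − 5.0787 = -2.67 K.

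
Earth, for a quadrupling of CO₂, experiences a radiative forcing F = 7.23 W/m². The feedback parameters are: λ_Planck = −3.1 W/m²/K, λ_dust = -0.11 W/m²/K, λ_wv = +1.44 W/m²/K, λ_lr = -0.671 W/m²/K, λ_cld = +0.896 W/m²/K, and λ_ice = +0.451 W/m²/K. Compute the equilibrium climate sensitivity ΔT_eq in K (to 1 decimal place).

Net feedback parameter λ = (−3.1) + (-0.11) + (+1.44) + (-0.671) + (+0.896) + (+0.451) = -1.094 W/m²/K.
ΔT = −F/λ = −7.23/(-1.094) = 6.6 K.

6.6 K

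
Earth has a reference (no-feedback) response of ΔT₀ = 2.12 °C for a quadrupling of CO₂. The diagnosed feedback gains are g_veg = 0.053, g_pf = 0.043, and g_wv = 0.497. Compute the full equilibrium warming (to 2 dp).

5.21 °C

Total gain g = 0.053 + 0.043 + 0.497 = 0.593.
Amplification A = 1/(1 − 0.593) = 2.457.
ΔT = 2.12 × 2.457 = 5.21 °C.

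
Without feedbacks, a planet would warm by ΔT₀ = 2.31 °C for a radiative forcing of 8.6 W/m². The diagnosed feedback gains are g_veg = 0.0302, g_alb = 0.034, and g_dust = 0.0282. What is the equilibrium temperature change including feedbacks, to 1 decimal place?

2.5 °C

Total gain g = 0.0302 + 0.034 + 0.0282 = 0.0924.
Amplification A = 1/(1 − 0.0924) = 1.102.
ΔT = 2.31 × 1.102 = 2.5 °C.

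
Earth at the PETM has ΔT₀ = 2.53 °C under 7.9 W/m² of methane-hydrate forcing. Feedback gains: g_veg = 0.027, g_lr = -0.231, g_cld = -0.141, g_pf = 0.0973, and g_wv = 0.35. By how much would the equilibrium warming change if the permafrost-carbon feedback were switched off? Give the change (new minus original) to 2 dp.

Original: g = 0.1023, ΔT = 2.53/(1−0.1023) = 2.8183 °C.
Without permafrost-carbon: g' = 0.005, ΔT' = 2.53/(1−0.005) = 2.5427 °C.
Change = 2.5427 − 2.8183 = -0.28 °C.

-0.28 °C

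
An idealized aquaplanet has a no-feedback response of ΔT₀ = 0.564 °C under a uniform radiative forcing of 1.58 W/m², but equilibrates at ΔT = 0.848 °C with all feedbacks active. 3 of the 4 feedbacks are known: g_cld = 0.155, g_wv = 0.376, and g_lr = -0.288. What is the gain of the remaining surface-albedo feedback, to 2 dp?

0.09

Amplification A = ΔT/ΔT₀ = 0.848/0.564 = 1.504.
Total gain g = 1 − 1/A = 1 − 1/1.504 = 0.3351.
Known gains sum to 0.155 + 0.376 − 0.288 = 0.243.
g_alb = 0.3351 − 0.243 = 0.09.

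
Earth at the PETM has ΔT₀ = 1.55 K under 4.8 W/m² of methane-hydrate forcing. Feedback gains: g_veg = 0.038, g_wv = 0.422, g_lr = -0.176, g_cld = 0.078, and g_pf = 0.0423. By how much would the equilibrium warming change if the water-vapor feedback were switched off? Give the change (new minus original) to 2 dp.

-1.08 K

Original: g = 0.4043, ΔT = 1.55/(1−0.4043) = 2.6020 K.
Without water-vapor: g' = -0.0177, ΔT' = 1.55/(1+0.0177) = 1.5230 K.
Change = 1.5230 − 2.6020 = -1.08 K.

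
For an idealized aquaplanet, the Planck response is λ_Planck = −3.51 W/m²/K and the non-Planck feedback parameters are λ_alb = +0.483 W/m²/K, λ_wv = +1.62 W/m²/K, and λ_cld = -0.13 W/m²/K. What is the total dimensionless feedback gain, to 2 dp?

0.56

Convert to gains: g_alb = 0.483/3.51 = 0.1376; g_wv = 1.62/3.51 = 0.4615; g_cld = -0.13/3.51 = -0.03704.
Total gain g = 0.56206.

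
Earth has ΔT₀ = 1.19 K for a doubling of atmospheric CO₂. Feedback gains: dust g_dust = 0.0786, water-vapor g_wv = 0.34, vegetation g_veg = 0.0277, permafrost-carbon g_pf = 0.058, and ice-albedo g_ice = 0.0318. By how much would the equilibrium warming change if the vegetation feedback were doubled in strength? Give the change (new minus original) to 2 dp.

0.16 K

Original: g = 0.5361, ΔT = 1.19/(1−0.5361) = 2.5652 K.
With doubled vegetation: g' = 0.5638, ΔT' = 1.19/(1−0.5638) = 2.7281 K.
Change = 2.7281 − 2.5652 = 0.16 K.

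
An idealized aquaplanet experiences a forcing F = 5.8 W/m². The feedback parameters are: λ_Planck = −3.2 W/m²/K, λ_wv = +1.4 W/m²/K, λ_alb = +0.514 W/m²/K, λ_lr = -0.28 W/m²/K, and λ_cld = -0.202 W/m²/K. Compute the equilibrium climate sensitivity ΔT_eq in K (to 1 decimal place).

3.3 K

Net feedback parameter λ = (−3.2) + (+1.4) + (+0.514) + (-0.28) + (-0.202) = -1.768 W/m²/K.
ΔT = −F/λ = −5.8/(-1.768) = 3.3 K.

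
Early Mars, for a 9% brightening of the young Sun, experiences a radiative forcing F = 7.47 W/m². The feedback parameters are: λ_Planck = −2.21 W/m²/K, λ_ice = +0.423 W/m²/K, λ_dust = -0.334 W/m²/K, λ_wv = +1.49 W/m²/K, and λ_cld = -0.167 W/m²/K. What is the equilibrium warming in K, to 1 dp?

9.4 K

Net feedback parameter λ = (−2.21) + (+0.423) + (-0.334) + (+1.49) + (-0.167) = -0.798 W/m²/K.
ΔT = −F/λ = −7.47/(-0.798) = 9.4 K.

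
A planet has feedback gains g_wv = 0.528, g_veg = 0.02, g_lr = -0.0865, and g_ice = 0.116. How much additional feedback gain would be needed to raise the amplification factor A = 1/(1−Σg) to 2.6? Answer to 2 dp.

Current total gain = 0.5775.
Target gain for A = 2.6: g* = 1 − 1/2.6 = 0.6154.
Additional gain needed = 0.6154 − 0.5775 = 0.04.

0.04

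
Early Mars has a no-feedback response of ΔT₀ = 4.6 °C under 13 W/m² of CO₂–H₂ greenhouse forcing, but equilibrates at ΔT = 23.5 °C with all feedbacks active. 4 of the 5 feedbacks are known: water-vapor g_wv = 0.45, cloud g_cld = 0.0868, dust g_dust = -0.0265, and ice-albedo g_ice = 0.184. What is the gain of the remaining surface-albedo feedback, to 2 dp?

Amplification A = ΔT/ΔT₀ = 23.5/4.6 = 5.109.
Total gain g = 1 − 1/A = 1 − 1/5.109 = 0.8043.
Known gains sum to 0.45 + 0.0868 − 0.0265 + 0.184 = 0.6943.
g_alb = 0.8043 − 0.6943 = 0.11.

0.11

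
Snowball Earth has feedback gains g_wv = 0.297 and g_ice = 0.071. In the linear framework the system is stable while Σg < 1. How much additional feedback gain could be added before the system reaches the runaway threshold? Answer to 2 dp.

0.63

Current total gain = 0.297 + 0.071 = 0.368.
Margin to runaway = 1 − 0.368 = 0.63.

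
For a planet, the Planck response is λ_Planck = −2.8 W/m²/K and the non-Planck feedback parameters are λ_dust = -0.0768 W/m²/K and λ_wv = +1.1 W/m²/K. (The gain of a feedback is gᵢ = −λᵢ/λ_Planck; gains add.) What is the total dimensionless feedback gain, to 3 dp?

0.365

Convert to gains: g_dust = -0.0768/2.8 = -0.02743; g_wv = 1.1/2.8 = 0.3929.
Total gain g = 0.36547.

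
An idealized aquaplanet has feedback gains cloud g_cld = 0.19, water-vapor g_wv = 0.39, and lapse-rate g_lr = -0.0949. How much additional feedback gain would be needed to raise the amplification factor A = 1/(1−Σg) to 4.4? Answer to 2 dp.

0.29

Current total gain = 0.4851.
Target gain for A = 4.4: g* = 1 − 1/4.4 = 0.7727.
Additional gain needed = 0.7727 − 0.4851 = 0.29.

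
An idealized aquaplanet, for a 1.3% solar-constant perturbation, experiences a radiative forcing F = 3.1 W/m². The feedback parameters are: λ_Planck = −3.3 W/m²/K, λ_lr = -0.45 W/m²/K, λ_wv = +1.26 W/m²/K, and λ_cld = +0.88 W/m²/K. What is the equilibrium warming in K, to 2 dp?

Net feedback parameter λ = (−3.3) + (-0.45) + (+1.26) + (+0.88) = -1.61 W/m²/K.
ΔT = −F/λ = −3.1/(-1.61) = 1.93 K.

1.93 K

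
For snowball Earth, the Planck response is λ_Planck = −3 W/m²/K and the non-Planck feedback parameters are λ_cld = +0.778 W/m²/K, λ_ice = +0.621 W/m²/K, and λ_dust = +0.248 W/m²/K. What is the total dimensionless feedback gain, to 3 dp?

Convert to gains: g_cld = 0.778/3 = 0.2593; g_ice = 0.621/3 = 0.207; g_dust = 0.248/3 = 0.08267.
Total gain g = 0.54897.

0.549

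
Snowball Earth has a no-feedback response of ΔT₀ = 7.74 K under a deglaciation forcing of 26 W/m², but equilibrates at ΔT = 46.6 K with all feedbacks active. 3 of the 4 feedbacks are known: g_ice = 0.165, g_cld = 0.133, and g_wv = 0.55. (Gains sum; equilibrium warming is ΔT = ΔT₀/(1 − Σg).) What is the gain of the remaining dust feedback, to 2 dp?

-0.01

Amplification A = ΔT/ΔT₀ = 46.6/7.74 = 6.021.
Total gain g = 1 − 1/A = 1 − 1/6.021 = 0.8339.
Known gains sum to 0.165 + 0.133 + 0.55 = 0.848.
g_dust = 0.8339 − 0.848 = -0.01.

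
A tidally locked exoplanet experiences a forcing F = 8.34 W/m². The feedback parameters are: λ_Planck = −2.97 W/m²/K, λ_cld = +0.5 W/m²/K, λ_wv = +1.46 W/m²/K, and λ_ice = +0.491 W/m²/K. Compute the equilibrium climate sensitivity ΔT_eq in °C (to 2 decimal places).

16.07 °C

Net feedback parameter λ = (−2.97) + (+0.5) + (+1.46) + (+0.491) = -0.519 W/m²/K.
ΔT = −F/λ = −8.34/(-0.519) = 16.07 °C.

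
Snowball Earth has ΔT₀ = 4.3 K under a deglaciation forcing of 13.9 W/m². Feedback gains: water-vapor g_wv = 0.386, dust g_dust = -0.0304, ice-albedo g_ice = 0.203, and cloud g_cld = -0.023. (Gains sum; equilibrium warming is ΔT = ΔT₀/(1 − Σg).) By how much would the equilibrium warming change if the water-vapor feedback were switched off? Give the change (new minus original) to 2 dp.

-4.20 K

Original: g = 0.5356, ΔT = 4.3/(1−0.5356) = 9.2593 K.
Without water-vapor: g' = 0.1496, ΔT' = 4.3/(1−0.1496) = 5.0564 K.
Change = 5.0564 − 9.2593 = -4.20 K.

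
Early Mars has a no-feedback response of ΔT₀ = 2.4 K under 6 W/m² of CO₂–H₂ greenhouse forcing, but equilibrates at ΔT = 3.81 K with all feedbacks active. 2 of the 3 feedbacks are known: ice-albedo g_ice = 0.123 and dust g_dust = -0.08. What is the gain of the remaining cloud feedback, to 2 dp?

0.33

Amplification A = ΔT/ΔT₀ = 3.81/2.4 = 1.588.
Total gain g = 1 − 1/A = 1 − 1/1.588 = 0.3703.
Known gains sum to 0.123 − 0.08 = 0.043.
g_cld = 0.3703 − 0.043 = 0.33.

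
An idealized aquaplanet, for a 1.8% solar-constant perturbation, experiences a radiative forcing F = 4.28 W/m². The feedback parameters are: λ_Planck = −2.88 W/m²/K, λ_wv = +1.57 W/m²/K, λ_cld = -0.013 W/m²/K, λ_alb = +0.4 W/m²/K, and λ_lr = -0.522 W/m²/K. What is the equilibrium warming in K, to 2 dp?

Net feedback parameter λ = (−2.88) + (+1.57) + (-0.013) + (+0.4) + (-0.522) = -1.445 W/m²/K.
ΔT = −F/λ = −4.28/(-1.445) = 2.96 K.

2.96 K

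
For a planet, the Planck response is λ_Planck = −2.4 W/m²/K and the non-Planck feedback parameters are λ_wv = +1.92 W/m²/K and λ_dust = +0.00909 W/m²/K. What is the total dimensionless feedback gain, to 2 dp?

0.80

Convert to gains: g_wv = 1.92/2.4 = 0.8; g_dust = 0.00909/2.4 = 0.003788.
Total gain g = 0.803788.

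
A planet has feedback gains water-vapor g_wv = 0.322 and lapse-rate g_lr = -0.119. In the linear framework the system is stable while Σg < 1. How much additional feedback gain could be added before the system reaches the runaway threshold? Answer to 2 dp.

Current total gain = 0.322 − 0.119 = 0.203.
Margin to runaway = 1 − 0.203 = 0.80.

0.80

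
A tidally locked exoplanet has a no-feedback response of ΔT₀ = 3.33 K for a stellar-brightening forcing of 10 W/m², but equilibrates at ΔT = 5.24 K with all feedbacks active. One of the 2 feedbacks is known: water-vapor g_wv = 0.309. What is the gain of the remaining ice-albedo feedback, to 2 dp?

Amplification A = ΔT/ΔT₀ = 5.24/3.33 = 1.574.
Total gain g = 1 − 1/A = 1 − 1/1.574 = 0.3647.
The known gain is 0.309.
g_ice = 0.3647 − 0.309 = 0.06.

0.06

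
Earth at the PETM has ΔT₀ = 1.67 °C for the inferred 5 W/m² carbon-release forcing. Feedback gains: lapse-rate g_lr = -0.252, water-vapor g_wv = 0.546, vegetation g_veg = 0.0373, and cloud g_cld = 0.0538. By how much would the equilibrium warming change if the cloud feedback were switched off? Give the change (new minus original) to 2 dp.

-0.22 °C

Original: g = 0.3851, ΔT = 1.67/(1−0.3851) = 2.7159 °C.
Without cloud: g' = 0.3313, ΔT' = 1.67/(1−0.3313) = 2.4974 °C.
Change = 2.4974 − 2.7159 = -0.22 °C.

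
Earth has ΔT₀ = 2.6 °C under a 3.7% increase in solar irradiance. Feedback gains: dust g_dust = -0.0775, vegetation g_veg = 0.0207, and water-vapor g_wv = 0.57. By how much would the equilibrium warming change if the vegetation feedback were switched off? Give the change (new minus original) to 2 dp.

Original: g = 0.5132, ΔT = 2.6/(1−0.5132) = 5.3410 °C.
Without vegetation: g' = 0.4925, ΔT' = 2.6/(1−0.4925) = 5.1232 °C.
Change = 5.1232 − 5.3410 = -0.22 °C.

-0.22 °C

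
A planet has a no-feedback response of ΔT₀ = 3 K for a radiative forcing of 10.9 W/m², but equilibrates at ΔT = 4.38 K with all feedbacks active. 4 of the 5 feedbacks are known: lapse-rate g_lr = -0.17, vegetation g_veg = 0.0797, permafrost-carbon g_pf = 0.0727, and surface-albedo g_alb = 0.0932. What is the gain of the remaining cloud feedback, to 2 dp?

0.24

Amplification A = ΔT/ΔT₀ = 4.38/3 = 1.46.
Total gain g = 1 − 1/A = 1 − 1/1.46 = 0.3151.
Known gains sum to -0.17 + 0.0797 + 0.0727 + 0.0932 = 0.0756.
g_cld = 0.3151 − 0.0756 = 0.24.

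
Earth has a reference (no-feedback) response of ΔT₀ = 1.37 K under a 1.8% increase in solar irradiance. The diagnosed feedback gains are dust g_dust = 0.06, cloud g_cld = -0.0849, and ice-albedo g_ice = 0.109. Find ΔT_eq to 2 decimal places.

Total gain g = 0.06 − 0.0849 + 0.109 = 0.0841.
Amplification A = 1/(1 − 0.0841) = 1.092.
ΔT = 1.37 × 1.092 = 1.50 K.

1.50 K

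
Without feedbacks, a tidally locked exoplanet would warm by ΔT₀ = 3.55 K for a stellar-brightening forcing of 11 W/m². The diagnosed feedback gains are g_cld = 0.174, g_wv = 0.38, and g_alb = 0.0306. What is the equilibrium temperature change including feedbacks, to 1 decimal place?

8.5 K

Total gain g = 0.174 + 0.38 + 0.0306 = 0.5846.
Amplification A = 1/(1 − 0.5846) = 2.407.
ΔT = 3.55 × 2.407 = 8.5 K.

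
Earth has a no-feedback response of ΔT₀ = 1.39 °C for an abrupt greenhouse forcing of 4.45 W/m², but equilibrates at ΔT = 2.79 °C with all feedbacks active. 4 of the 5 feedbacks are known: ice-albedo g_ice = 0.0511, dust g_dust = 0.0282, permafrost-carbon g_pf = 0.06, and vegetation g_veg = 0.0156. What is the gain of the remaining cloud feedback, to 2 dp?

0.35

Amplification A = ΔT/ΔT₀ = 2.79/1.39 = 2.007.
Total gain g = 1 − 1/A = 1 − 1/2.007 = 0.5017.
Known gains sum to 0.0511 + 0.0282 + 0.06 + 0.0156 = 0.1549.
g_cld = 0.5017 − 0.1549 = 0.35.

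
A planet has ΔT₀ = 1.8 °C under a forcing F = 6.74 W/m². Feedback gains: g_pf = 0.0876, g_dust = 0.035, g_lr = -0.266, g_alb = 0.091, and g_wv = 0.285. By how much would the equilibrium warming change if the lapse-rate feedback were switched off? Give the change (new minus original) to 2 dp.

Original: g = 0.2326, ΔT = 1.8/(1−0.2326) = 2.3456 °C.
Without lapse-rate: g' = 0.4986, ΔT' = 1.8/(1−0.4986) = 3.5899 °C.
Change = 3.5899 − 2.3456 = 1.24 °C.

1.24 °C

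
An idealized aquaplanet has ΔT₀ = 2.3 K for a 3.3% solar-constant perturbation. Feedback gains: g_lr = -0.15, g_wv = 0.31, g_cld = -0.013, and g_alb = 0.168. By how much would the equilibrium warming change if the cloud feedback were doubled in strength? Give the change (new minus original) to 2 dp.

Original: g = 0.315, ΔT = 2.3/(1−0.315) = 3.3577 K.
With doubled cloud: g' = 0.302, ΔT' = 2.3/(1−0.302) = 3.2951 K.
Change = 3.2951 − 3.3577 = -0.06 K.

-0.06 K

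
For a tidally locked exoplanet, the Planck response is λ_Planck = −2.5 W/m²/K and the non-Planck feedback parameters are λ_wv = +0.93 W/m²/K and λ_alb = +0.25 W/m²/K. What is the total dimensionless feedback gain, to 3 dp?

Convert to gains: g_wv = 0.93/2.5 = 0.372; g_alb = 0.25/2.5 = 0.1.
Total gain g = 0.472.

0.472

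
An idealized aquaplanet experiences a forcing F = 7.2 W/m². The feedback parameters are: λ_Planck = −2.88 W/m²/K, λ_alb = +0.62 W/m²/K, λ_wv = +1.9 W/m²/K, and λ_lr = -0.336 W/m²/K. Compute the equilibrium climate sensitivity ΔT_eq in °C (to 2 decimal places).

10.34 °C

Net feedback parameter λ = (−2.88) + (+0.62) + (+1.9) + (-0.336) = -0.696 W/m²/K.
ΔT = −F/λ = −7.2/(-0.696) = 10.34 °C.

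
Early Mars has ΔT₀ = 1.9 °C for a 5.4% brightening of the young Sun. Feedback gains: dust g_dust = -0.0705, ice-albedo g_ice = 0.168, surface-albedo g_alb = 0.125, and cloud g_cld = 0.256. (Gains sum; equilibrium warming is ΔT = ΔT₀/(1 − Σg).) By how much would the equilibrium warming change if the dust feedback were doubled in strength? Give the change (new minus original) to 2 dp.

-0.43 °C

Original: g = 0.4785, ΔT = 1.9/(1−0.4785) = 3.6433 °C.
With doubled dust: g' = 0.408, ΔT' = 1.9/(1−0.408) = 3.2095 °C.
Change = 3.2095 − 3.6433 = -0.43 °C.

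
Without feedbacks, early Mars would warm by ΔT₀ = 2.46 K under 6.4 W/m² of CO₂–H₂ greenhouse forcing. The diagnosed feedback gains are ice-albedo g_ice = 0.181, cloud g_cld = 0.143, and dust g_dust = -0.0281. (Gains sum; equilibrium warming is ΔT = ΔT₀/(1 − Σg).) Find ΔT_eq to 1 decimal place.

3.5 K

Total gain g = 0.181 + 0.143 − 0.0281 = 0.2959.
Amplification A = 1/(1 − 0.2959) = 1.42.
ΔT = 2.46 × 1.42 = 3.5 K.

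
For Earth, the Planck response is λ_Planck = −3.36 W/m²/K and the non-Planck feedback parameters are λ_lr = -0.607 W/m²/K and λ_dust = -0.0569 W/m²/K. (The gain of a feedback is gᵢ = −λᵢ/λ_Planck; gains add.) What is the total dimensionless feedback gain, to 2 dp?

Convert to gains: g_lr = -0.607/3.36 = -0.1807; g_dust = -0.0569/3.36 = -0.01693.
Total gain g = -0.19763.

-0.20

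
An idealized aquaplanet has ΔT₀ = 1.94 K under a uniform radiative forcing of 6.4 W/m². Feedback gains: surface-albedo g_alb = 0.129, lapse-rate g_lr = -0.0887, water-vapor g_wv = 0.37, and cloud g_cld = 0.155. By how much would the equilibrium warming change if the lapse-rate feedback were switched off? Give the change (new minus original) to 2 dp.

Original: g = 0.5653, ΔT = 1.94/(1−0.5653) = 4.4628 K.
Without lapse-rate: g' = 0.654, ΔT' = 1.94/(1−0.654) = 5.6069 K.
Change = 5.6069 − 4.4628 = 1.14 K.

1.14 K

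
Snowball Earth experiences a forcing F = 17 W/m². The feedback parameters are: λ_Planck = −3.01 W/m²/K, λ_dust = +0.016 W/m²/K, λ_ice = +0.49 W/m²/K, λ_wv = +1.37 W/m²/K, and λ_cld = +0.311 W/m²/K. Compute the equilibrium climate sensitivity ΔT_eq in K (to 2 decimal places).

Net feedback parameter λ = (−3.01) + (+0.016) + (+0.49) + (+1.37) + (+0.311) = -0.823 W/m²/K.
ΔT = −F/λ = −17/(-0.823) = 20.66 K.

20.66 K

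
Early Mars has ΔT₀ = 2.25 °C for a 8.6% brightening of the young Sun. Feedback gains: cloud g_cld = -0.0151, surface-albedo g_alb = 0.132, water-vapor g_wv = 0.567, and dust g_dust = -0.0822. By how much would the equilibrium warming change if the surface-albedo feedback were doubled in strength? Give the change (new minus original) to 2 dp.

2.80 °C

Original: g = 0.6017, ΔT = 2.25/(1−0.6017) = 5.6490 °C.
With doubled surface-albedo: g' = 0.7337, ΔT' = 2.25/(1−0.7337) = 8.4491 °C.
Change = 8.4491 − 5.6490 = 2.80 °C.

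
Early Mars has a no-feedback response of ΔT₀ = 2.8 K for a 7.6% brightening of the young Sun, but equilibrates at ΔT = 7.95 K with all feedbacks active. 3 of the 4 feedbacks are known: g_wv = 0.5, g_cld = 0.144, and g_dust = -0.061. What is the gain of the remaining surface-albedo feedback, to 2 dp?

Amplification A = ΔT/ΔT₀ = 7.95/2.8 = 2.839.
Total gain g = 1 − 1/A = 1 − 1/2.839 = 0.6478.
Known gains sum to 0.5 + 0.144 − 0.061 = 0.583.
g_alb = 0.6478 − 0.583 = 0.06.

0.06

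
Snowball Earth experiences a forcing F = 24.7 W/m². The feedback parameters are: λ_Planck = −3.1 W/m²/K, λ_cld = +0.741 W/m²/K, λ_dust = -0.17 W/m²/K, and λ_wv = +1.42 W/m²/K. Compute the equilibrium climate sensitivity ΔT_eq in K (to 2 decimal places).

Net feedback parameter λ = (−3.1) + (+0.741) + (-0.17) + (+1.42) = -1.109 W/m²/K.
ΔT = −F/λ = −24.7/(-1.109) = 22.27 K.

22.27 K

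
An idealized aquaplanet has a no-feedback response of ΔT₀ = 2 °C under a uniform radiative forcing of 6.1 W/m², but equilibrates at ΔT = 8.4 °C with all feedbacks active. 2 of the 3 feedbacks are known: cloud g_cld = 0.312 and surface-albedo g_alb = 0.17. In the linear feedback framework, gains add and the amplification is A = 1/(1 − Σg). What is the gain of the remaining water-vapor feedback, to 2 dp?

Amplification A = ΔT/ΔT₀ = 8.4/2 = 4.2.
Total gain g = 1 − 1/A = 1 − 1/4.2 = 0.7619.
Known gains sum to 0.312 + 0.17 = 0.482.
g_wv = 0.7619 − 0.482 = 0.28.

0.28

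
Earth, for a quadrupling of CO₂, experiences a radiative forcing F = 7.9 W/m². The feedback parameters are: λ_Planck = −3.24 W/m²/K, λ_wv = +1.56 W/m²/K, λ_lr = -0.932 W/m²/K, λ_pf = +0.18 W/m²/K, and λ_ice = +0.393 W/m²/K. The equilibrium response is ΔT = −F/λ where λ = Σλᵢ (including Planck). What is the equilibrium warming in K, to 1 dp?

Net feedback parameter λ = (−3.24) + (+1.56) + (-0.932) + (+0.18) + (+0.393) = -2.039 W/m²/K.
ΔT = −F/λ = −7.9/(-2.039) = 3.9 K.

3.9 K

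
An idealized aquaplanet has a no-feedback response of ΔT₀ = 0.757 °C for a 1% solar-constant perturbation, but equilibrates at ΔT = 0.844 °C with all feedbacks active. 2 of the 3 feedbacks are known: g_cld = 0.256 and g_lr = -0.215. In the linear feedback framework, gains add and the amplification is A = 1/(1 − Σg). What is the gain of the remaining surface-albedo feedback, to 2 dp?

Amplification A = ΔT/ΔT₀ = 0.844/0.757 = 1.115.
Total gain g = 1 − 1/A = 1 − 1/1.115 = 0.1031.
Known gains sum to 0.256 − 0.215 = 0.041.
g_alb = 0.1031 − 0.041 = 0.06.

0.06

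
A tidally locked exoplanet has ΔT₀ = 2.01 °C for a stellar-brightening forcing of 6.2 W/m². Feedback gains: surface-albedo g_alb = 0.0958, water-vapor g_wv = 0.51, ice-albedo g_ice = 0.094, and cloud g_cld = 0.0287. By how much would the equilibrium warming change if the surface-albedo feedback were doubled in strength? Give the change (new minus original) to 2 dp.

Original: g = 0.7285, ΔT = 2.01/(1−0.7285) = 7.4033 °C.
With doubled surface-albedo: g' = 0.8243, ΔT' = 2.01/(1−0.8243) = 11.4400 °C.
Change = 11.4400 − 7.4033 = 4.04 °C.

4.04 °C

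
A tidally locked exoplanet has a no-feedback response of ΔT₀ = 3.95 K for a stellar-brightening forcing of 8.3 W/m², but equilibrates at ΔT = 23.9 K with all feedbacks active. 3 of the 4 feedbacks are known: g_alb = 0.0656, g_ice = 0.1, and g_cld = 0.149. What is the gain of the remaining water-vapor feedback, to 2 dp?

Amplification A = ΔT/ΔT₀ = 23.9/3.95 = 6.051.
Total gain g = 1 − 1/A = 1 − 1/6.051 = 0.8347.
Known gains sum to 0.0656 + 0.1 + 0.149 = 0.3146.
g_wv = 0.8347 − 0.3146 = 0.52.

0.52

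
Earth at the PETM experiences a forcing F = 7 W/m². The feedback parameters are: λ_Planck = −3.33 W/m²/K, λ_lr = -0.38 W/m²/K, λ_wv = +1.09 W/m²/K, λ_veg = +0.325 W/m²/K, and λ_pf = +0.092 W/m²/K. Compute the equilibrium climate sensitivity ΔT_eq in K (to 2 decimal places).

3.18 K

Net feedback parameter λ = (−3.33) + (-0.38) + (+1.09) + (+0.325) + (+0.092) = -2.203 W/m²/K.
ΔT = −F/λ = −7/(-2.203) = 3.18 K.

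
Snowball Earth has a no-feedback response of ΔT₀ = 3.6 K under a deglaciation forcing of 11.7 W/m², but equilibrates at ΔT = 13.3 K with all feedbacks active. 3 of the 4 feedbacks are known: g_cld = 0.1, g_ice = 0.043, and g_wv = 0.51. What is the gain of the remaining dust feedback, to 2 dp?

0.08

Amplification A = ΔT/ΔT₀ = 13.3/3.6 = 3.694.
Total gain g = 1 − 1/A = 1 − 1/3.694 = 0.7293.
Known gains sum to 0.1 + 0.043 + 0.51 = 0.653.
g_dust = 0.7293 − 0.653 = 0.08.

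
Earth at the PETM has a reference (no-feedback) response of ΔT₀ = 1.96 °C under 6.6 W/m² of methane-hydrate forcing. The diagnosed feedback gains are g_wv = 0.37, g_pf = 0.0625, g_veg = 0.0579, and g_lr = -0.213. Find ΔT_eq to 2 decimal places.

2.71 °C

Total gain g = 0.37 + 0.0625 + 0.0579 − 0.213 = 0.2774.
Amplification A = 1/(1 − 0.2774) = 1.384.
ΔT = 1.96 × 1.384 = 2.71 °C.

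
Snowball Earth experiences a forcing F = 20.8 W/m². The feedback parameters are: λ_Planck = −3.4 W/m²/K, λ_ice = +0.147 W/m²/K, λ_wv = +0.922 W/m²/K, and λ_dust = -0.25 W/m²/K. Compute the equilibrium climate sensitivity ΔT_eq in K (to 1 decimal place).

Net feedback parameter λ = (−3.4) + (+0.147) + (+0.922) + (-0.25) = -2.581 W/m²/K.
ΔT = −F/λ = −20.8/(-2.581) = 8.1 K.

8.1 K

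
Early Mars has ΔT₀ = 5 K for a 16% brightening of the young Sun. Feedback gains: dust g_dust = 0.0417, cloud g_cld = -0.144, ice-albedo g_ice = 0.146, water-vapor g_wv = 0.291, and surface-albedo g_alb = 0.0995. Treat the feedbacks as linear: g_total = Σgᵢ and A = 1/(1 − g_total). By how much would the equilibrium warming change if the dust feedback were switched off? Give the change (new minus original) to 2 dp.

-0.61 K

Original: g = 0.4342, ΔT = 5/(1−0.4342) = 8.8370 K.
Without dust: g' = 0.3925, ΔT' = 5/(1−0.3925) = 8.2305 K.
Change = 8.2305 − 8.8370 = -0.61 K.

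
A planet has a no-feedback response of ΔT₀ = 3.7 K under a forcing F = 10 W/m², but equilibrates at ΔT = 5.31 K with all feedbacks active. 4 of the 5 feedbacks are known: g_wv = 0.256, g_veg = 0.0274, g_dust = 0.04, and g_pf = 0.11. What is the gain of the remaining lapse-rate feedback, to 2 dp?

-0.13

Amplification A = ΔT/ΔT₀ = 5.31/3.7 = 1.435.
Total gain g = 1 − 1/A = 1 − 1/1.435 = 0.3031.
Known gains sum to 0.256 + 0.0274 + 0.04 + 0.11 = 0.4334.
g_lr = 0.3031 − 0.4334 = -0.13.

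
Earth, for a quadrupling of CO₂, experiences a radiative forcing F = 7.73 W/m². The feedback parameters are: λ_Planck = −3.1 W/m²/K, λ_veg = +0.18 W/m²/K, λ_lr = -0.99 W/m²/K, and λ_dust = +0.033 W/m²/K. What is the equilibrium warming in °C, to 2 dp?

Net feedback parameter λ = (−3.1) + (+0.18) + (-0.99) + (+0.033) = -3.877 W/m²/K.
ΔT = −F/λ = −7.73/(-3.877) = 1.99 °C.

1.99 °C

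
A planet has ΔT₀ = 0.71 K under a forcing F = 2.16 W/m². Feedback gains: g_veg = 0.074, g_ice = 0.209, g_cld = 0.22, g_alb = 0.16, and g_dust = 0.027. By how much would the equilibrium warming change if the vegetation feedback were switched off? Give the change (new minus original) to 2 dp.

-0.44 K

Original: g = 0.69, ΔT = 0.71/(1−0.69) = 2.2903 K.
Without vegetation: g' = 0.616, ΔT' = 0.71/(1−0.616) = 1.8490 K.
Change = 1.8490 − 2.2903 = -0.44 K.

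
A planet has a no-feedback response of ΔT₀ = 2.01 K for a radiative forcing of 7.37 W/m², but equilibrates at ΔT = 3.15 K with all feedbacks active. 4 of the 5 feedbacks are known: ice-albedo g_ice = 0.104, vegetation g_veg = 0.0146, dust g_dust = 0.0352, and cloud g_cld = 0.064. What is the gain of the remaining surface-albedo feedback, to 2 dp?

Amplification A = ΔT/ΔT₀ = 3.15/2.01 = 1.567.
Total gain g = 1 − 1/A = 1 − 1/1.567 = 0.3618.
Known gains sum to 0.104 + 0.0146 + 0.0352 + 0.064 = 0.2178.
g_alb = 0.3618 − 0.2178 = 0.14.

0.14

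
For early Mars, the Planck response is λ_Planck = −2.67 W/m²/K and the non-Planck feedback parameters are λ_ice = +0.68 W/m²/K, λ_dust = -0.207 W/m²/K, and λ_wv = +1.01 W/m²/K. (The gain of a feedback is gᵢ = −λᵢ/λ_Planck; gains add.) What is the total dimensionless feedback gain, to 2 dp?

0.56

Convert to gains: g_ice = 0.68/2.67 = 0.2547; g_dust = -0.207/2.67 = -0.07753; g_wv = 1.01/2.67 = 0.3783.
Total gain g = 0.55547.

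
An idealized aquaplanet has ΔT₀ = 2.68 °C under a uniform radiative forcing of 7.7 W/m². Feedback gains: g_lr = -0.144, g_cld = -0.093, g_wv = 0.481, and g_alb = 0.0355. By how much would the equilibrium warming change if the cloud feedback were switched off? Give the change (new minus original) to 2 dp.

Original: g = 0.2795, ΔT = 2.68/(1−0.2795) = 3.7196 °C.
Without cloud: g' = 0.3725, ΔT' = 2.68/(1−0.3725) = 4.2709 °C.
Change = 4.2709 − 3.7196 = 0.55 °C.

0.55 °C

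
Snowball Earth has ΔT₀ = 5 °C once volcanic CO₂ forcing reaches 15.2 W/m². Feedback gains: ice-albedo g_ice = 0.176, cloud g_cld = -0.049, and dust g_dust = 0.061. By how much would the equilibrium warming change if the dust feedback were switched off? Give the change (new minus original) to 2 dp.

-0.43 °C

Original: g = 0.188, ΔT = 5/(1−0.188) = 6.1576 °C.
Without dust: g' = 0.127, ΔT' = 5/(1−0.127) = 5.7274 °C.
Change = 5.7274 − 6.1576 = -0.43 °C.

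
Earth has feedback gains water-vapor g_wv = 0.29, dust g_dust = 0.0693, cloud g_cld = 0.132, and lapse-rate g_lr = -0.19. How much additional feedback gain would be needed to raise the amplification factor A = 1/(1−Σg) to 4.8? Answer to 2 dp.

0.49

Current total gain = 0.3013.
Target gain for A = 4.8: g* = 1 − 1/4.8 = 0.7917.
Additional gain needed = 0.7917 − 0.3013 = 0.49.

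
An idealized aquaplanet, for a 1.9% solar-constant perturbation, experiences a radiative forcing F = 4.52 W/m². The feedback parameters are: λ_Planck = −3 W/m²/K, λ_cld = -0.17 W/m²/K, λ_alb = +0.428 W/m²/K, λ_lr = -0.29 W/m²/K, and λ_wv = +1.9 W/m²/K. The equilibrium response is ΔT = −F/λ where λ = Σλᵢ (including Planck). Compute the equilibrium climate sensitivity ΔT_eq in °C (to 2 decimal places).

Net feedback parameter λ = (−3) + (-0.17) + (+0.428) + (-0.29) + (+1.9) = -1.132 W/m²/K.
ΔT = −F/λ = −4.52/(-1.132) = 3.99 °C.

3.99 °C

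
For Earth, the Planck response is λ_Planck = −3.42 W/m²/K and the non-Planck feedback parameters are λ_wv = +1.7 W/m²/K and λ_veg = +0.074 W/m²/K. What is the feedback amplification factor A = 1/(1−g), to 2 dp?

Convert to gains: g_wv = 1.7/3.42 = 0.4971; g_veg = 0.074/3.42 = 0.02164.
Total gain g = 0.51874.
A = 1/(1 − 0.51874) = 2.08.

2.08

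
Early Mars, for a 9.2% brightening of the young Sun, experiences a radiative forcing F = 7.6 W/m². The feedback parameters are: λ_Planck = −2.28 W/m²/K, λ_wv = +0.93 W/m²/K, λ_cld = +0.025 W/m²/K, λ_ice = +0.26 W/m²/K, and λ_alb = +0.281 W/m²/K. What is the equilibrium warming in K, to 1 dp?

Net feedback parameter λ = (−2.28) + (+0.93) + (+0.025) + (+0.26) + (+0.281) = -0.784 W/m²/K.
ΔT = −F/λ = −7.6/(-0.784) = 9.7 K.

9.7 K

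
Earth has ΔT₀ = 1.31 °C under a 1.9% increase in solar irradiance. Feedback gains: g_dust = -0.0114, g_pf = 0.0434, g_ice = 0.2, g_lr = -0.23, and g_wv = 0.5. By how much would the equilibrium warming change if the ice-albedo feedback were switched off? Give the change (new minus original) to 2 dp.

-0.75 °C

Original: g = 0.502, ΔT = 1.31/(1−0.502) = 2.6305 °C.
Without ice-albedo: g' = 0.302, ΔT' = 1.31/(1−0.302) = 1.8768 °C.
Change = 1.8768 − 2.6305 = -0.75 °C.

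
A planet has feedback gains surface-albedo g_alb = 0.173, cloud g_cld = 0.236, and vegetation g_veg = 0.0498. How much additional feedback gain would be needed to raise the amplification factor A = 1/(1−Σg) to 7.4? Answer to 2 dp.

0.41

Current total gain = 0.4588.
Target gain for A = 7.4: g* = 1 − 1/7.4 = 0.8649.
Additional gain needed = 0.8649 − 0.4588 = 0.41.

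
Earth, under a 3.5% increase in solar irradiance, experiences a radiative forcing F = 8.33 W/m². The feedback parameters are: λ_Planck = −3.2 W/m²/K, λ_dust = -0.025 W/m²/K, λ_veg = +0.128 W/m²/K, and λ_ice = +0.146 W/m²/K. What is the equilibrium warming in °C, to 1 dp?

2.8 °C

Net feedback parameter λ = (−3.2) + (-0.025) + (+0.128) + (+0.146) = -2.951 W/m²/K.
ΔT = −F/λ = −8.33/(-2.951) = 2.8 °C.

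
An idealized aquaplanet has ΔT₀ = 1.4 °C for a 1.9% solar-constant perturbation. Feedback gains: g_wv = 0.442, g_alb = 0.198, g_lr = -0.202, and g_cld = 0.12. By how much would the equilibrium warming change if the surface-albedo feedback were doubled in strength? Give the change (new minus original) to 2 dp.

2.57 °C

Original: g = 0.558, ΔT = 1.4/(1−0.558) = 3.1674 °C.
With doubled surface-albedo: g' = 0.756, ΔT' = 1.4/(1−0.756) = 5.7377 °C.
Change = 5.7377 − 3.1674 = 2.57 °C.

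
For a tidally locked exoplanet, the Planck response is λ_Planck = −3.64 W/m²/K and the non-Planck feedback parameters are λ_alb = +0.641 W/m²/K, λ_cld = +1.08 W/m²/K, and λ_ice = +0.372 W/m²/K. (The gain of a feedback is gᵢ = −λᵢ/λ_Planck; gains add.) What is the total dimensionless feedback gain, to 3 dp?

0.575

Convert to gains: g_alb = 0.641/3.64 = 0.1761; g_cld = 1.08/3.64 = 0.2967; g_ice = 0.372/3.64 = 0.1022.
Total gain g = 0.575.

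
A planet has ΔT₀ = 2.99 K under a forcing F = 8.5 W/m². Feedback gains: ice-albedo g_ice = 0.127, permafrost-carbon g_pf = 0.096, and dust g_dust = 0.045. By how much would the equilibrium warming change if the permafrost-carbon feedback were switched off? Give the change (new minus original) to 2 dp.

-0.47 K

Original: g = 0.268, ΔT = 2.99/(1−0.268) = 4.0847 K.
Without permafrost-carbon: g' = 0.172, ΔT' = 2.99/(1−0.172) = 3.6111 K.
Change = 3.6111 − 4.0847 = -0.47 K.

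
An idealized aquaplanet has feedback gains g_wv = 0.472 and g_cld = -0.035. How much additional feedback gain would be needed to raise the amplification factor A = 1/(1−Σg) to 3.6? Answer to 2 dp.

0.29

Current total gain = 0.437.
Target gain for A = 3.6: g* = 1 − 1/3.6 = 0.7222.
Additional gain needed = 0.7222 − 0.437 = 0.29.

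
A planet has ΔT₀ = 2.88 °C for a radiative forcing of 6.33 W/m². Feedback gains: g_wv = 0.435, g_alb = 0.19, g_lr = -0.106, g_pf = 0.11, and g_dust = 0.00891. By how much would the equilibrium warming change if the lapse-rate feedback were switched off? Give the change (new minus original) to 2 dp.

Original: g = 0.63791, ΔT = 2.88/(1−0.63791) = 7.9538 °C.
Without lapse-rate: g' = 0.74391, ΔT' = 2.88/(1−0.74391) = 11.2460 °C.
Change = 11.2460 − 7.9538 = 3.29 °C.

3.29 °C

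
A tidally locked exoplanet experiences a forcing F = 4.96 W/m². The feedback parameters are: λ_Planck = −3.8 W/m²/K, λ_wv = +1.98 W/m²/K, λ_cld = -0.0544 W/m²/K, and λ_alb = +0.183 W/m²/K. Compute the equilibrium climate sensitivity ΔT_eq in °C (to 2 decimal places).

Net feedback parameter λ = (−3.8) + (+1.98) + (-0.0544) + (+0.183) = -1.6914 W/m²/K.
ΔT = −F/λ = −4.96/(-1.6914) = 2.93 °C.

2.93 °C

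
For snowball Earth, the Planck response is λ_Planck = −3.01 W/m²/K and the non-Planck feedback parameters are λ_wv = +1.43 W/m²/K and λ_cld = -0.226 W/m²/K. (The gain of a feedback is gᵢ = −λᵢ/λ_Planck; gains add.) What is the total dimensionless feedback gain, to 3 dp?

0.400

Convert to gains: g_wv = 1.43/3.01 = 0.4751; g_cld = -0.226/3.01 = -0.07508.
Total gain g = 0.40002.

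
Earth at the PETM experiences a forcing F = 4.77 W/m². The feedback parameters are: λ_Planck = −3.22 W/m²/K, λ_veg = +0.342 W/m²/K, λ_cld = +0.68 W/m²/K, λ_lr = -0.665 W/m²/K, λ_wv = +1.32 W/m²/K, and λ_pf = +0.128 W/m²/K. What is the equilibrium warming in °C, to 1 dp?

3.4 °C

Net feedback parameter λ = (−3.22) + (+0.342) + (+0.68) + (-0.665) + (+1.32) + (+0.128) = -1.415 W/m²/K.
ΔT = −F/λ = −4.77/(-1.415) = 3.4 °C.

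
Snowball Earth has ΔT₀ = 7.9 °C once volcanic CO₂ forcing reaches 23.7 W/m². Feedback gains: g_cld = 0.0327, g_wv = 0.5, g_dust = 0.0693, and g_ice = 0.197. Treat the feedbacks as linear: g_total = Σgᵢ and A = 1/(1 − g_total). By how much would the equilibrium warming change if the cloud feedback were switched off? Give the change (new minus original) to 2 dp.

-5.50 °C

Original: g = 0.799, ΔT = 7.9/(1−0.799) = 39.3035 °C.
Without cloud: g' = 0.7663, ΔT' = 7.9/(1−0.7663) = 33.8040 °C.
Change = 33.8040 − 39.3035 = -5.50 °C.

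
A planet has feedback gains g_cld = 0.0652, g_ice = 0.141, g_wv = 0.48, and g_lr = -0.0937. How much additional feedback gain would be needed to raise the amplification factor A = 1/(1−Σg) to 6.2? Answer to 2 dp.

0.25

Current total gain = 0.5925.
Target gain for A = 6.2: g* = 1 − 1/6.2 = 0.8387.
Additional gain needed = 0.8387 − 0.5925 = 0.25.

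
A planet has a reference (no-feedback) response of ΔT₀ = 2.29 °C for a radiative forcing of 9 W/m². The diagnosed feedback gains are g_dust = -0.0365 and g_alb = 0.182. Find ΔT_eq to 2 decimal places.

Total gain g = -0.0365 + 0.182 = 0.1455.
Amplification A = 1/(1 − 0.1455) = 1.17.
ΔT = 2.29 × 1.17 = 2.68 °C.

2.68 °C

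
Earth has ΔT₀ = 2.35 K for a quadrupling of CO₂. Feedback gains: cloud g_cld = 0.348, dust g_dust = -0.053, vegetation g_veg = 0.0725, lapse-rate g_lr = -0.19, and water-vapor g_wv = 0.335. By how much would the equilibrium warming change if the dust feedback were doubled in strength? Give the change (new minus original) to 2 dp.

Original: g = 0.5125, ΔT = 2.35/(1−0.5125) = 4.8205 K.
With doubled dust: g' = 0.4595, ΔT' = 2.35/(1−0.4595) = 4.3478 K.
Change = 4.3478 − 4.8205 = -0.47 K.

-0.47 K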